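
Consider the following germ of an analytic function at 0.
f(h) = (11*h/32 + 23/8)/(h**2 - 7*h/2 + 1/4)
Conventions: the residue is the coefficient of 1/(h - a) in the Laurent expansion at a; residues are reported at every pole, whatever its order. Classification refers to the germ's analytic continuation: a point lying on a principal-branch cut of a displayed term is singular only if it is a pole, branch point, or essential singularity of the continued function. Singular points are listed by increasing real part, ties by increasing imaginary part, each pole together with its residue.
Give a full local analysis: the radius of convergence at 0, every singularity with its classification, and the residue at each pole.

Denominator factor (h**2 - 7*h/2 + 1/4): discriminant 45/4, real irrational roots 7/4 + (3/4)*sqrt(5) and 7/4 - (3/4)*sqrt(5); poles of order 1, moduli 7/4 + (3/4)*sqrt(5) and 7/4 - (3/4)*sqrt(5).
The radius of convergence is the smallest modulus among the singular points: 7/4 - (3/4)*sqrt(5).
The factor h**2 - 7*h/2 + 1/4 splits as (h - a)(h - a') with a = 7/4 - (3/4)*sqrt(5), a' = 7/4 + (3/4)*sqrt(5). At the order-1 pole a set g(h) = (h - a)*f(h) = [11*h/32 + 23/8] / (h - a').
Simple pole: residue = g(a) at a = 7/4 - (3/4)*sqrt(5), which is 11/64 - (89/192)*sqrt(5).
The factor h**2 - 7*h/2 + 1/4 splits as (h - a)(h - a') with a = 7/4 + (3/4)*sqrt(5), a' = 7/4 - (3/4)*sqrt(5). At the order-1 pole a set g(h) = (h - a)*f(h) = [11*h/32 + 23/8] / (h - a').
Simple pole: residue = g(a) at a = 7/4 + (3/4)*sqrt(5), which is 11/64 + (89/192)*sqrt(5).
List the singular points by increasing real part (a conjugate pair: the negative imaginary part first).

Radius of convergence at 0: 7/4 - (3/4)*sqrt(5).
At 7/4 - (3/4)*sqrt(5): a pole of order 1; residue 11/64 - (89/192)*sqrt(5).
At 7/4 + (3/4)*sqrt(5): a pole of order 1; residue 11/64 + (89/192)*sqrt(5).


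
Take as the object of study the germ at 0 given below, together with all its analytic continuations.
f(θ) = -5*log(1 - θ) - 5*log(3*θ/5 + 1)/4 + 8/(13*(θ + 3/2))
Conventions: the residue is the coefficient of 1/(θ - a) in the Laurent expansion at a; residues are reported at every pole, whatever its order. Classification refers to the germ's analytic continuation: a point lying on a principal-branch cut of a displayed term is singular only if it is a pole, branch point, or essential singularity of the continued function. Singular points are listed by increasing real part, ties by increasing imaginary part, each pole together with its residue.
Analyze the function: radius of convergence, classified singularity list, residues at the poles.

Denominator factor (θ + 3/2): pole of order 1 at -3/2, modulus 3/2.
Branch term (-5/4)*log(1 - θ/(-5/3)): its argument vanishes at θ = -5/3, a logarithmic branch point, modulus 5/3.
Branch term (-5)*log(1 - θ/(1)): its argument vanishes at θ = 1, a logarithmic branch point, modulus 1.
The radius of convergence is the smallest modulus among the singular points: 1.
The branch terms are analytic at -3/2 and contribute nothing to the residue; only the rational part matters.
At the order-1 pole -3/2 set g(θ) = (θ - (-3/2))*(rational part) = 8/13.
Simple pole: residue = g(a) at a = -3/2, which is 8/13.
List the singular points by increasing real part (a conjugate pair: the negative imaginary part first).

Radius of convergence at 0: 1.
At -5/3: a logarithmic branch point.
At -3/2: a pole of order 1; residue 8/13.
At 1: a logarithmic branch point.


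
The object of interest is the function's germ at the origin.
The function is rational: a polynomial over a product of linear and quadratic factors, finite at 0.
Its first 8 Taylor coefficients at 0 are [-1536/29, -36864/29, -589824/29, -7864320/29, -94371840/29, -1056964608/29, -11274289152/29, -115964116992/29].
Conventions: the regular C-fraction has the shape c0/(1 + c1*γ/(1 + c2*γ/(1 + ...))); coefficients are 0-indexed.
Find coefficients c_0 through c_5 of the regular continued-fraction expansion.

Taylor coefficients (read off): a_0 = -1536/29, a_1 = -36864/29, a_2 = -589824/29, a_3 = -7864320/29, a_4 = -94371840/29, a_5 = -1056964608/29.
c0 = a_0 = -1536/29. Peel one level at a time: if S = 1 + c*γ/S' with S'(0) = 1, then c is the γ-coefficient of S and S' = c*γ/(S - 1).
S_1 = c0/f = 1 + (-24)*γ + (192)*γ^2 + ...; c1 = -24.
S_2 = c1*γ/(S_1 - 1) = 1 + (8)*γ + (128/3)*γ^2 + ...; c2 = 8.
S_3 = c2*γ/(S_2 - 1) = 1 + (-16/3)*γ + (64/9)*γ^2 + ...; c3 = -16/3.
S_4 = c3*γ/(S_3 - 1) = 1 + (4/3)*γ + (16/3)*γ^2 + ...; c4 = 4/3.
S_5 = c4*γ/(S_4 - 1) = 1 + (-4)*γ + ...; c5 = -4.

The regular C-fraction coefficients are [-1536/29, -24, 8, -16/3, 4/3, -4].


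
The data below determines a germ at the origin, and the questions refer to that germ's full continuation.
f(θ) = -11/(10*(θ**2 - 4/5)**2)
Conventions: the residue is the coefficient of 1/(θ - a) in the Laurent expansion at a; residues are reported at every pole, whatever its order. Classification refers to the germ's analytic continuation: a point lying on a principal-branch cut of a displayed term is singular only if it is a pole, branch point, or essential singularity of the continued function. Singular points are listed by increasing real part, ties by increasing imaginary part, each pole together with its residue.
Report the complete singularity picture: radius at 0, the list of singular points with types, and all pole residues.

Denominator factor (θ**2 - 4/5)^2: discriminant 16/5, real irrational roots (2/5)*sqrt(5) and -(2/5)*sqrt(5); poles of order 2, moduli (2/5)*sqrt(5) and (2/5)*sqrt(5).
The radius of convergence is the smallest modulus among the singular points: (2/5)*sqrt(5).
The factor θ**2 - 4/5 splits as (θ - a)(θ - a') with a = -(2/5)*sqrt(5), a' = (2/5)*sqrt(5). At the order-2 pole a set g(θ) = (θ - a)^2*f(θ) = [-11/10] / (θ - a')^2.
Order-2 pole: residue = g'(a); g'(-(2/5)*sqrt(5)) = -(11/64)*sqrt(5), so the residue is -(11/64)*sqrt(5).
The factor θ**2 - 4/5 splits as (θ - a)(θ - a') with a = (2/5)*sqrt(5), a' = -(2/5)*sqrt(5). At the order-2 pole a set g(θ) = (θ - a)^2*f(θ) = [-11/10] / (θ - a')^2.
Order-2 pole: residue = g'(a); g'((2/5)*sqrt(5)) = (11/64)*sqrt(5), so the residue is (11/64)*sqrt(5).
List the singular points by increasing real part (a conjugate pair: the negative imaginary part first).

Radius of convergence at 0: (2/5)*sqrt(5).
At -(2/5)*sqrt(5): a pole of order 2; residue -(11/64)*sqrt(5).
At (2/5)*sqrt(5): a pole of order 2; residue (11/64)*sqrt(5).


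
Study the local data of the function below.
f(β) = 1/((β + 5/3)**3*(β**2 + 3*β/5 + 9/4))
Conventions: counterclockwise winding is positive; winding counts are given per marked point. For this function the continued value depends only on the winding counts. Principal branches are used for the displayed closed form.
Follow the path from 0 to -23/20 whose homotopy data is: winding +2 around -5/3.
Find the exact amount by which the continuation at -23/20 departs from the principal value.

Continued minus principal equals 0.

The function is rational, hence single-valued: continuing it around any pole returns the same value, so the difference is 0.


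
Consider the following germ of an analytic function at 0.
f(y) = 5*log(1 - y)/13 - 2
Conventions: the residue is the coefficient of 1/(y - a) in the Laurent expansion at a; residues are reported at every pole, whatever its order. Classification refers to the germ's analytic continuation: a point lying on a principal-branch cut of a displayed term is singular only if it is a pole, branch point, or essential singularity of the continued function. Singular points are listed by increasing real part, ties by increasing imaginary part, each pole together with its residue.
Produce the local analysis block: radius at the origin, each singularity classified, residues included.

Radius of convergence at 0: 1.
At 1: a logarithmic branch point.

Branch term (5/13)*log(1 - y/(1)): its argument vanishes at y = 1, a logarithmic branch point, modulus 1.
The radius of convergence is the smallest modulus among the singular points: 1.


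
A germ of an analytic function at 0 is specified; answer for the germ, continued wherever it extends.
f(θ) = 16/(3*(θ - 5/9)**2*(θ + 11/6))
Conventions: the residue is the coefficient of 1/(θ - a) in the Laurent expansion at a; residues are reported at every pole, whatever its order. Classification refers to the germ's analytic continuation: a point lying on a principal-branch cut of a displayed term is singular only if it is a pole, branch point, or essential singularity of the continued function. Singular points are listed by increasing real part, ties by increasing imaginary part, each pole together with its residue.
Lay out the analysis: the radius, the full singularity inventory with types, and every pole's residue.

Denominator factor (θ - 5/9)^2: pole of order 2 at 5/9, modulus 5/9.
Denominator factor (θ + 11/6): pole of order 1 at -11/6, modulus 11/6.
The radius of convergence is the smallest modulus among the singular points: 5/9.
At the order-1 pole -11/6 set g(θ) = (θ - (-11/6))*f(θ) = 16/(3*(θ - 5/9)**2).
Simple pole: residue = g(a) at a = -11/6, which is 1728/1849.
At the order-2 pole 5/9 set g(θ) = (θ - (5/9))^2*f(θ) = 16/(3*(θ + 11/6)).
Order-2 pole: residue = g'(a); g'(5/9) = -1728/1849, so the residue is -1728/1849.
List the singular points by increasing real part (a conjugate pair: the negative imaginary part first).

Radius of convergence at 0: 5/9.
At -11/6: a pole of order 1; residue 1728/1849.
At 5/9: a pole of order 2; residue -1728/1849.


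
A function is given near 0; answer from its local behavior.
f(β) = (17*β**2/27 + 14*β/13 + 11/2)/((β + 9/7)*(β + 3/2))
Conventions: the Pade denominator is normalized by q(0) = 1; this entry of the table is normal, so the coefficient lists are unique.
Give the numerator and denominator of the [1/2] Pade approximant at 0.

Taylor coefficients needed (expand at 0): a_0 = 77/27, a_1 = -11249/3159, a_2 = 8729/2187, a_3 = -1002743/255879.
Write the denominator as Q(β) = 1 + q1*β + q2*β^2. Requiring Q*f - P = O(β^4) with deg P <= 1 kills the coefficients of β^2..β^3 in Q*f:
  β^2: a_2 + q1*a_1 + q2*a_0 = 0, i.e. 8729/2187 + (-11249/3159)*q1 + (77/27)*q2 = 0.
  β^3: a_3 + q1*a_2 + q2*a_1 = 0, i.e. -1002743/255879 + (8729/2187)*q1 + (-11249/3159)*q2 = 0.
Solving this linear system: q1 = 927745/396414, q2 = 5432563/3567726.
The numerator is Q*f truncated at degree 1: P0 = a_0 = 77/27; P1 = a_1 + q1*a_0 = 433199291/139141314.

The Pade approximant has numerator coefficients [77/27, 433199291/139141314]; denominator coefficients [1, 927745/396414, 5432563/3567726].


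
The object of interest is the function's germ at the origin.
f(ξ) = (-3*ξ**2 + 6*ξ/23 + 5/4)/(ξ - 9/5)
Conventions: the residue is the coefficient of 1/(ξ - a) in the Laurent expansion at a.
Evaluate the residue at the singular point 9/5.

At the order-1 pole 9/5 set g(ξ) = (ξ - (9/5))*f(ξ) = -3*ξ**2 + 6*ξ/23 + 5/4.
Simple pole: residue = g(a) at a = 9/5, which is -18401/2300.

The residue is -18401/2300.


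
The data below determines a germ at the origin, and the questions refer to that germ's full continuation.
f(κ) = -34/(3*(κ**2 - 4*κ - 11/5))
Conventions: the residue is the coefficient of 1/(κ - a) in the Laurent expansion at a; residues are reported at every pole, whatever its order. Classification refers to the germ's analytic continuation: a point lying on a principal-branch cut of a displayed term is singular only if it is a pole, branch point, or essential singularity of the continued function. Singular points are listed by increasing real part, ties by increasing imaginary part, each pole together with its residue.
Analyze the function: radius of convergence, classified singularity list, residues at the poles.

Denominator factor (κ**2 - 4*κ - 11/5): discriminant 124/5, real irrational roots 2 + (1/5)*sqrt(155) and 2 - (1/5)*sqrt(155); poles of order 1, moduli 2 + (1/5)*sqrt(155) and -2 + (1/5)*sqrt(155).
The radius of convergence is the smallest modulus among the singular points: -2 + (1/5)*sqrt(155).
The factor κ**2 - 4*κ - 11/5 splits as (κ - a)(κ - a') with a = 2 - (1/5)*sqrt(155), a' = 2 + (1/5)*sqrt(155). At the order-1 pole a set g(κ) = (κ - a)*f(κ) = [-34/3] / (κ - a').
Simple pole: residue = g(a) at a = 2 - (1/5)*sqrt(155), which is (17/93)*sqrt(155).
The factor κ**2 - 4*κ - 11/5 splits as (κ - a)(κ - a') with a = 2 + (1/5)*sqrt(155), a' = 2 - (1/5)*sqrt(155). At the order-1 pole a set g(κ) = (κ - a)*f(κ) = [-34/3] / (κ - a').
Simple pole: residue = g(a) at a = 2 + (1/5)*sqrt(155), which is -(17/93)*sqrt(155).
List the singular points by increasing real part (a conjugate pair: the negative imaginary part first).

Radius of convergence at 0: -2 + (1/5)*sqrt(155).
At 2 - (1/5)*sqrt(155): a pole of order 1; residue (17/93)*sqrt(155).
At 2 + (1/5)*sqrt(155): a pole of order 1; residue -(17/93)*sqrt(155).


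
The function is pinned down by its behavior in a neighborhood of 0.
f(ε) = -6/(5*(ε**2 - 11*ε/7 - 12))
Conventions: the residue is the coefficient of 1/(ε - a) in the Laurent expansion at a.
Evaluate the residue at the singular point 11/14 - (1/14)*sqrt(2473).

The residue is (42/12365)*sqrt(2473).

The factor ε**2 - 11*ε/7 - 12 splits as (ε - a)(ε - a') with a = 11/14 - (1/14)*sqrt(2473), a' = 11/14 + (1/14)*sqrt(2473). At the order-1 pole a set g(ε) = (ε - a)*f(ε) = [-6/5] / (ε - a').
Simple pole: residue = g(a) at a = 11/14 - (1/14)*sqrt(2473), which is (42/12365)*sqrt(2473).


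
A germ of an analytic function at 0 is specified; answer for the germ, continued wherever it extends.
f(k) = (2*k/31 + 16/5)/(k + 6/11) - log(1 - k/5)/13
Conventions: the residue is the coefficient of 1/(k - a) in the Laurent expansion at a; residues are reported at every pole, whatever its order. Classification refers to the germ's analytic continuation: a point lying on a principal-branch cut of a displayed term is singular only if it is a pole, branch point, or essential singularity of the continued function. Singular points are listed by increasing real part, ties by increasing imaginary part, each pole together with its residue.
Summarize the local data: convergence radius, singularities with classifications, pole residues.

Denominator factor (k + 6/11): pole of order 1 at -6/11, modulus 6/11.
Branch term (-1/13)*log(1 - k/(5)): its argument vanishes at k = 5, a logarithmic branch point, modulus 5.
The radius of convergence is the smallest modulus among the singular points: 6/11.
The branch term is analytic at -6/11 and contributes nothing to the residue; only the rational part matters.
At the order-1 pole -6/11 set g(k) = (k - (-6/11))*(rational part) = 2*k/31 + 16/5.
Simple pole: residue = g(a) at a = -6/11, which is 5396/1705.
List the singular points by increasing real part (a conjugate pair: the negative imaginary part first).

Radius of convergence at 0: 6/11.
At -6/11: a pole of order 1; residue 5396/1705.
At 5: a logarithmic branch point.


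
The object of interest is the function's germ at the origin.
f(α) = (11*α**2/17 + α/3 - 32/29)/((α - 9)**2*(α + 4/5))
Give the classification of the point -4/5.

The denominator factor α + 4/5 vanishes at -4/5 and appears to the power 1; the numerator there equals -35348/36975, nonzero, and no other factor vanishes.
Hence a pole whose order is the multiplicity, 1.

The point is a pole of order 1.


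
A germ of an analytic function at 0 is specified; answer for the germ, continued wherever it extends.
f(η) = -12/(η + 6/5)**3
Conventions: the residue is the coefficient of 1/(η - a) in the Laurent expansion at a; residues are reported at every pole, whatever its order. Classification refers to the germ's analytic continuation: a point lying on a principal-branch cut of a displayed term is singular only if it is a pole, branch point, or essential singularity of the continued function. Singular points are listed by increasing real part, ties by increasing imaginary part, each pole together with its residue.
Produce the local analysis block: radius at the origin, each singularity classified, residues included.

Radius of convergence at 0: 6/5.
At -6/5: a pole of order 3; residue 0.

Denominator factor (η + 6/5)^3: pole of order 3 at -6/5, modulus 6/5.
The radius of convergence is the smallest modulus among the singular points: 6/5.
At the order-3 pole -6/5 set g(η) = (η - (-6/5))^3*f(η) = -12.
Order-3 pole: residue = g''(a)/2; g''(-6/5) = 0, so the residue is 0.


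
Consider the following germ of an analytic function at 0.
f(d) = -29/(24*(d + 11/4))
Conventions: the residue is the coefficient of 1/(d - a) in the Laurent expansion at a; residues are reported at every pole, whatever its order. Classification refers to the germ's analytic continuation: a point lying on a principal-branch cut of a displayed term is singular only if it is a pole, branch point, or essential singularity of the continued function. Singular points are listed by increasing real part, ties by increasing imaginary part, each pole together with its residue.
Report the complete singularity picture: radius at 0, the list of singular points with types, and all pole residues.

Denominator factor (d + 11/4): pole of order 1 at -11/4, modulus 11/4.
The radius of convergence is the smallest modulus among the singular points: 11/4.
At the order-1 pole -11/4 set g(d) = (d - (-11/4))*f(d) = -29/24.
Simple pole: residue = g(a) at a = -11/4, which is -29/24.

Radius of convergence at 0: 11/4.
At -11/4: a pole of order 1; residue -29/24.


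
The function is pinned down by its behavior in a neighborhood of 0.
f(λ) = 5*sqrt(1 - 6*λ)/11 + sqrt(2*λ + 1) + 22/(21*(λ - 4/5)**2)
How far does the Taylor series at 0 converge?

Denominator factor (λ - 4/5)^2: pole of order 2 at 4/5, modulus 4/5.
Branch term (1)*sqrt(1 - λ/(-1/2)): its argument vanishes at λ = -1/2, a square-root branch point, modulus 1/2.
Branch term (5/11)*sqrt(1 - λ/(1/6)): its argument vanishes at λ = 1/6, a square-root branch point, modulus 1/6.
The radius of convergence is the smallest modulus among the singular points: 1/6.

The radius of convergence is 1/6.


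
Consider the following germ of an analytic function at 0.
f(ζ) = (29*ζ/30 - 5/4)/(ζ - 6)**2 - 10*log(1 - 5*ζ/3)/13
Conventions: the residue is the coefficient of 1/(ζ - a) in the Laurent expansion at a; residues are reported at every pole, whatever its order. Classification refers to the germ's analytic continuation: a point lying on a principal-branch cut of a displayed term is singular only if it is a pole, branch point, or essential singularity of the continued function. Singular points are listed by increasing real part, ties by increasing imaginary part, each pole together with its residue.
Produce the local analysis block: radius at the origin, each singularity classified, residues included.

Radius of convergence at 0: 3/5.
At 3/5: a logarithmic branch point.
At 6: a pole of order 2; residue 29/30.

Denominator factor (ζ - 6)^2: pole of order 2 at 6, modulus 6.
Branch term (-10/13)*log(1 - ζ/(3/5)): its argument vanishes at ζ = 3/5, a logarithmic branch point, modulus 3/5.
The radius of convergence is the smallest modulus among the singular points: 3/5.
The branch term is analytic at 6 and contributes nothing to the residue; only the rational part matters.
At the order-2 pole 6 set g(ζ) = (ζ - (6))^2*(rational part) = 29*ζ/30 - 5/4.
Order-2 pole: residue = g'(a); g'(6) = 29/30, so the residue is 29/30.
List the singular points by increasing real part (a conjugate pair: the negative imaginary part first).


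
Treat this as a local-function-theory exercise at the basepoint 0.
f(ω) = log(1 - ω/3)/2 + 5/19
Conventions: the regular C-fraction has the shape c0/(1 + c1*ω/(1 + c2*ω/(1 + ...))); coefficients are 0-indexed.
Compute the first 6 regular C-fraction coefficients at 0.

Taylor coefficients (expand at 0): a_0 = 5/19, a_1 = -1/6, a_2 = -1/36, a_3 = -1/162, a_4 = -1/648, a_5 = -1/2430.
c0 = a_0 = 5/19. Peel one level at a time: if S = 1 + c*ω/S' with S'(0) = 1, then c is the ω-coefficient of S and S' = c*ω/(S - 1).
S_1 = c0/f = 1 + (19/30)*ω + (38/75)*ω^2 + ...; c1 = 19/30.
S_2 = c1*ω/(S_1 - 1) = 1 + (-4/5)*ω + (-1/108)*ω^2 + ...; c2 = -4/5.
S_3 = c2*ω/(S_2 - 1) = 1 + (-5/432)*ω + (-335/186624)*ω^2 + ...; c3 = -5/432.
S_4 = c3*ω/(S_3 - 1) = 1 + (-67/432)*ω + (-1/135)*ω^2 + ...; c4 = -67/432.
S_5 = c4*ω/(S_4 - 1) = 1 + (-16/335)*ω + ...; c5 = -16/335.

The regular C-fraction coefficients are [5/19, 19/30, -4/5, -5/432, -67/432, -16/335].


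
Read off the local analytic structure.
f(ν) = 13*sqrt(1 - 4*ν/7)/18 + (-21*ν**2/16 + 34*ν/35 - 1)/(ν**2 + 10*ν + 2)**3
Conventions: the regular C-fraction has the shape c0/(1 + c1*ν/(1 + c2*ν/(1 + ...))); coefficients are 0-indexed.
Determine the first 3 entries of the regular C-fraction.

Taylor coefficients (expand at 0): a_0 = 43/72, a_1 = 4511/2520, a_2 = -1161557/56448.
c0 = a_0 = 43/72. Peel one level at a time: if S = 1 + c*ν/S' with S'(0) = 1, then c is the ν-coefficient of S and S' = c*ν/(S - 1).
S_1 = c0/f = 1 + (-4511/1505)*ν + (1574259711/36240400)*ν^2 + ...; c1 = -4511/1505.
S_2 = c1*ν/(S_1 - 1) = 1 + (1574259711/108624880)*ν + ...; c2 = 1574259711/108624880.

The regular C-fraction coefficients are [43/72, -4511/1505, 1574259711/108624880].


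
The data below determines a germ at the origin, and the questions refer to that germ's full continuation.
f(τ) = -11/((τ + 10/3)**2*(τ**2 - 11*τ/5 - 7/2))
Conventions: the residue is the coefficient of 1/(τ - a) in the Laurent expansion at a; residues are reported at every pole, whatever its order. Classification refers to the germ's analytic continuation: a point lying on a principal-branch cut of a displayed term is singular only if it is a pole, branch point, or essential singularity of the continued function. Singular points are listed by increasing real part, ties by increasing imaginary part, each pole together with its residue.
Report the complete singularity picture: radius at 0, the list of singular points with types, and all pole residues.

Denominator factor (τ**2 - 11*τ/5 - 7/2): discriminant 471/25, real irrational roots 11/10 + (1/10)*sqrt(471) and 11/10 - (1/10)*sqrt(471); poles of order 1, moduli 11/10 + (1/10)*sqrt(471) and -11/10 + (1/10)*sqrt(471).
Denominator factor (τ + 10/3)^2: pole of order 2 at -10/3, modulus 10/3.
The radius of convergence is the smallest modulus among the singular points: -11/10 + (1/10)*sqrt(471).
At the order-2 pole -10/3 set g(τ) = (τ - (-10/3))^2*f(τ) = -11/(τ**2 - 11*τ/5 - 7/2).
Order-2 pole: residue = g'(a); g'(-10/3) = -158004/361805, so the residue is -158004/361805.
The factor τ**2 - 11*τ/5 - 7/2 splits as (τ - a)(τ - a') with a = 11/10 - (1/10)*sqrt(471), a' = 11/10 + (1/10)*sqrt(471). At the order-1 pole a set g(τ) = (τ - a)*f(τ) = [-11/(τ + 10/3)**2] / (τ - a').
Simple pole: residue = g(a) at a = 11/10 - (1/10)*sqrt(471), which is 79002/361805 + (723624/56803385)*sqrt(471).
The factor τ**2 - 11*τ/5 - 7/2 splits as (τ - a)(τ - a') with a = 11/10 + (1/10)*sqrt(471), a' = 11/10 - (1/10)*sqrt(471). At the order-1 pole a set g(τ) = (τ - a)*f(τ) = [-11/(τ + 10/3)**2] / (τ - a').
Simple pole: residue = g(a) at a = 11/10 + (1/10)*sqrt(471), which is 79002/361805 - (723624/56803385)*sqrt(471).
List the singular points by increasing real part (a conjugate pair: the negative imaginary part first).

Radius of convergence at 0: -11/10 + (1/10)*sqrt(471).
At -10/3: a pole of order 2; residue -158004/361805.
At 11/10 - (1/10)*sqrt(471): a pole of order 1; residue 79002/361805 + (723624/56803385)*sqrt(471).
At 11/10 + (1/10)*sqrt(471): a pole of order 1; residue 79002/361805 - (723624/56803385)*sqrt(471).


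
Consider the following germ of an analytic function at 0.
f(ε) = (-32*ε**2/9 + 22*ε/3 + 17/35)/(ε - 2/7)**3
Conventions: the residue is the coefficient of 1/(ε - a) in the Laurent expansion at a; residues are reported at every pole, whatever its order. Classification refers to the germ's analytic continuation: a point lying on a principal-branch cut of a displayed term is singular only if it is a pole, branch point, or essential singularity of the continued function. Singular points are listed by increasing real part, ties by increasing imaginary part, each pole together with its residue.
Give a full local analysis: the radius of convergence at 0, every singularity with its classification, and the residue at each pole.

Radius of convergence at 0: 2/7.
At 2/7: a pole of order 3; residue -32/9.

Denominator factor (ε - 2/7)^3: pole of order 3 at 2/7, modulus 2/7.
The radius of convergence is the smallest modulus among the singular points: 2/7.
At the order-3 pole 2/7 set g(ε) = (ε - (2/7))^3*f(ε) = -32*ε**2/9 + 22*ε/3 + 17/35.
Order-3 pole: residue = g''(a)/2; g''(2/7) = -64/9, so the residue is -32/9.


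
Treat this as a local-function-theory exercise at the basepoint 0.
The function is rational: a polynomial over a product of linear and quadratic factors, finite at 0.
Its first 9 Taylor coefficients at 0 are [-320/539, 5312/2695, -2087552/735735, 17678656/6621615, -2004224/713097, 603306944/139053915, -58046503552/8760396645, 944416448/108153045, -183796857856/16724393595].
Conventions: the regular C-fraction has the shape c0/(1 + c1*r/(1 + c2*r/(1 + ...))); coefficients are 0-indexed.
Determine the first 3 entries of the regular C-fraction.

The regular C-fraction coefficients are [-320/539, 83/25, -1065247/566475].

Taylor coefficients (read off): a_0 = -320/539, a_1 = 5312/2695, a_2 = -2087552/735735.
c0 = a_0 = -320/539. Peel one level at a time: if S = 1 + c*r/S' with S'(0) = 1, then c is the r-coefficient of S and S' = c*r/(S - 1).
S_1 = c0/f = 1 + (83/25)*r + (1065247/170625)*r^2 + ...; c1 = 83/25.
S_2 = c1*r/(S_1 - 1) = 1 + (-1065247/566475)*r + ...; c2 = -1065247/566475.


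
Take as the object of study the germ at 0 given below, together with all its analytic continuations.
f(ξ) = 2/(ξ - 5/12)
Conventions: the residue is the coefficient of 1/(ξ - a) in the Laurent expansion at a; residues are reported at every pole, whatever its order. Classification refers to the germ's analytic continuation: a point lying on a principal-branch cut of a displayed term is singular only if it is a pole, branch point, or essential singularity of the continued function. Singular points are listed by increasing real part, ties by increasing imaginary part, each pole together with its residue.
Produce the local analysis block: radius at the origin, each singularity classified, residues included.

Denominator factor (ξ - 5/12): pole of order 1 at 5/12, modulus 5/12.
The radius of convergence is the smallest modulus among the singular points: 5/12.
At the order-1 pole 5/12 set g(ξ) = (ξ - (5/12))*f(ξ) = 2.
Simple pole: residue = g(a) at a = 5/12, which is 2.

Radius of convergence at 0: 5/12.
At 5/12: a pole of order 1; residue 2.


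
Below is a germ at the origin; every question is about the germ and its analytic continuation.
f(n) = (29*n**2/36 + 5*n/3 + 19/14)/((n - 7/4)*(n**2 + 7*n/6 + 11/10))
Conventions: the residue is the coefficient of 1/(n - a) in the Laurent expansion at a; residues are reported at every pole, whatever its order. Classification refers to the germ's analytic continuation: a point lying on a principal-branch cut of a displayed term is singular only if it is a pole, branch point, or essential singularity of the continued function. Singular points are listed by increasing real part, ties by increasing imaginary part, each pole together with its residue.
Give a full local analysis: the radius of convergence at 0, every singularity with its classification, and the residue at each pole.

Denominator factor (n**2 + 7*n/6 + 11/10): discriminant -547/180, complex-conjugate roots (-7/12) + ((1/60)*sqrt(2735))*i and (-7/12) - ((1/60)*sqrt(2735))*i; poles of order 1, moduli (1/10)*sqrt(110) and (1/10)*sqrt(110).
Denominator factor (n - 7/4): pole of order 1 at 7/4, modulus 7/4.
The radius of convergence is the smallest modulus among the singular points: (1/10)*sqrt(110).
The factor n**2 + 7*n/6 + 11/10 splits as (n - a)(n - a') with a = (-7/12) - ((1/60)*sqrt(2735))*i, a' = (-7/12) + ((1/60)*sqrt(2735))*i. At the order-1 pole a set g(n) = (n - a)*f(n) = [(29*n**2/36 + 5*n/3 + 19/14)/(n - 7/4)] / (n - a').
Simple pole: residue = g(a) at a = (-7/12) - ((1/60)*sqrt(2735))*i, which is (-52709/375228) + ((22937/29321388)*sqrt(2735))*i.
The factor n**2 + 7*n/6 + 11/10 splits as (n - a)(n - a') with a = (-7/12) + ((1/60)*sqrt(2735))*i, a' = (-7/12) - ((1/60)*sqrt(2735))*i. At the order-1 pole a set g(n) = (n - a)*f(n) = [(29*n**2/36 + 5*n/3 + 19/14)/(n - 7/4)] / (n - a').
Simple pole: residue = g(a) at a = (-7/12) + ((1/60)*sqrt(2735))*i, which is (-52709/375228) - ((22937/29321388)*sqrt(2735))*i.
At the order-1 pole 7/4 set g(n) = (n - (7/4))*f(n) = (29*n**2/36 + 5*n/3 + 19/14)/(n**2 + 7*n/6 + 11/10).
Simple pole: residue = g(a) at a = 7/4, which is 135895/125076.
List the singular points by increasing real part (a conjugate pair: the negative imaginary part first).

Radius of convergence at 0: (1/10)*sqrt(110).
At (-7/12) - ((1/60)*sqrt(2735))*i: a pole of order 1; residue (-52709/375228) + ((22937/29321388)*sqrt(2735))*i.
At (-7/12) + ((1/60)*sqrt(2735))*i: a pole of order 1; residue (-52709/375228) - ((22937/29321388)*sqrt(2735))*i.
At 7/4: a pole of order 1; residue 135895/125076.


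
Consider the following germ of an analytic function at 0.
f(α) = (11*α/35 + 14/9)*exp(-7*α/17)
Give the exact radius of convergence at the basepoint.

The radius of convergence is infinite.

The factor exp(-7*α/17) is entire and contributes no finite singular point.
The polynomial part has no poles.
No finite singular points: the Taylor series at 0 converges everywhere.


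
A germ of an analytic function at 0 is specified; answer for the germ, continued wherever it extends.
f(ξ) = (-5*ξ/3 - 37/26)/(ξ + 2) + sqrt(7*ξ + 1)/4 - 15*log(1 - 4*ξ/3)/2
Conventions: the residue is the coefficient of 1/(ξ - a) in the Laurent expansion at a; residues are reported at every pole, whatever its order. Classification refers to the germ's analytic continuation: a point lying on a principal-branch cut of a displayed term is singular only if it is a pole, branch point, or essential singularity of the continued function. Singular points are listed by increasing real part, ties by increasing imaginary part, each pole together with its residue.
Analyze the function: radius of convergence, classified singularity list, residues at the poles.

Radius of convergence at 0: 1/7.
At -2: a pole of order 1; residue 149/78.
At -1/7: an algebraic (square-root) branch point.
At 3/4: a logarithmic branch point.

Denominator factor (ξ + 2): pole of order 1 at -2, modulus 2.
Branch term (1/4)*sqrt(1 - ξ/(-1/7)): its argument vanishes at ξ = -1/7, a square-root branch point, modulus 1/7.
Branch term (-15/2)*log(1 - ξ/(3/4)): its argument vanishes at ξ = 3/4, a logarithmic branch point, modulus 3/4.
The radius of convergence is the smallest modulus among the singular points: 1/7.
The branch terms are analytic at -2 and contribute nothing to the residue; only the rational part matters.
At the order-1 pole -2 set g(ξ) = (ξ - (-2))*(rational part) = -5*ξ/3 - 37/26.
Simple pole: residue = g(a) at a = -2, which is 149/78.
List the singular points by increasing real part (a conjugate pair: the negative imaginary part first).


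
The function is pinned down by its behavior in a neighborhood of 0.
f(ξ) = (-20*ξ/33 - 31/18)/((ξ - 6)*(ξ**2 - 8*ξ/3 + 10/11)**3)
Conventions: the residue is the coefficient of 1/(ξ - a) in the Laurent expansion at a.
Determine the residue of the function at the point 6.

The residue is -128381/219006000.

At the order-1 pole 6 set g(ξ) = (ξ - (6))*f(ξ) = (-20*ξ/33 - 31/18)/(ξ**2 - 8*ξ/3 + 10/11)**3.
Simple pole: residue = g(a) at a = 6, which is -128381/219006000.


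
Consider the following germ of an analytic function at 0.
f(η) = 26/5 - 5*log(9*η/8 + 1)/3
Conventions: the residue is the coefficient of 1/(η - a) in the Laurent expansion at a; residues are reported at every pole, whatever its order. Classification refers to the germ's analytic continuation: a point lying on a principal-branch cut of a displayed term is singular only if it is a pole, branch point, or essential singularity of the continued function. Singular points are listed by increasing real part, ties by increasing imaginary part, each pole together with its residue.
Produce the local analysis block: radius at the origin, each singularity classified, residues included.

Radius of convergence at 0: 8/9.
At -8/9: a logarithmic branch point.

Branch term (-5/3)*log(1 - η/(-8/9)): its argument vanishes at η = -8/9, a logarithmic branch point, modulus 8/9.
The radius of convergence is the smallest modulus among the singular points: 8/9.


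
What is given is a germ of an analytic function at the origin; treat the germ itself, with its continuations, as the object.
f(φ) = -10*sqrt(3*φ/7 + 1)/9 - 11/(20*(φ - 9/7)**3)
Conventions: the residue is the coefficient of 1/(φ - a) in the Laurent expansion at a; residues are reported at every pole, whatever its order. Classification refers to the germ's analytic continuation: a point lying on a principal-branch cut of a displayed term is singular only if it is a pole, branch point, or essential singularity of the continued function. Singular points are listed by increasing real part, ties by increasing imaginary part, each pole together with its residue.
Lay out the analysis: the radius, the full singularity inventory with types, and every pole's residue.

Radius of convergence at 0: 9/7.
At -7/3: an algebraic (square-root) branch point.
At 9/7: a pole of order 3; residue 0.

Denominator factor (φ - 9/7)^3: pole of order 3 at 9/7, modulus 9/7.
Branch term (-10/9)*sqrt(1 - φ/(-7/3)): its argument vanishes at φ = -7/3, a square-root branch point, modulus 7/3.
The radius of convergence is the smallest modulus among the singular points: 9/7.
The branch term is analytic at 9/7 and contributes nothing to the residue; only the rational part matters.
At the order-3 pole 9/7 set g(φ) = (φ - (9/7))^3*(rational part) = -11/20.
Order-3 pole: residue = g''(a)/2; g''(9/7) = 0, so the residue is 0.
List the singular points by increasing real part (a conjugate pair: the negative imaginary part first).


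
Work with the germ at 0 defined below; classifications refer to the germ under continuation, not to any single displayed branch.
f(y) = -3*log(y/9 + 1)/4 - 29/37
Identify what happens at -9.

The term (-3/4)*log(1 - y/(-9)) has argument 1 - -9/(-9) = 0 at -9: a logarithmic (infinitely-sheeted) branch point; the remaining terms are analytic or single-valued there.

The point is a logarithmic branch point.


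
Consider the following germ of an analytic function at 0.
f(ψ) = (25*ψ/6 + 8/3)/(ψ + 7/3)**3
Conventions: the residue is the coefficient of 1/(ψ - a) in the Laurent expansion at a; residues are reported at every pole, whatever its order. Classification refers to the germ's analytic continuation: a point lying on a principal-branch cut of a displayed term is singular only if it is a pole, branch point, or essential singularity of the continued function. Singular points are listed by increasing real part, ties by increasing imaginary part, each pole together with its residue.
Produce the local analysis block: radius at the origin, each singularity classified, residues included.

Radius of convergence at 0: 7/3.
At -7/3: a pole of order 3; residue 0.

Denominator factor (ψ + 7/3)^3: pole of order 3 at -7/3, modulus 7/3.
The radius of convergence is the smallest modulus among the singular points: 7/3.
At the order-3 pole -7/3 set g(ψ) = (ψ - (-7/3))^3*f(ψ) = 25*ψ/6 + 8/3.
Order-3 pole: residue = g''(a)/2; g''(-7/3) = 0, so the residue is 0.


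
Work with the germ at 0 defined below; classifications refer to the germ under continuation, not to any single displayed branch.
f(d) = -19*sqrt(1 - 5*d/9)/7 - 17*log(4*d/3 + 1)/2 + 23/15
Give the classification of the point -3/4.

The point is a logarithmic branch point.

The term (-17/2)*log(1 - d/(-3/4)) has argument 1 - -3/4/(-3/4) = 0 at -3/4: a logarithmic (infinitely-sheeted) branch point; the remaining terms are analytic or single-valued there.


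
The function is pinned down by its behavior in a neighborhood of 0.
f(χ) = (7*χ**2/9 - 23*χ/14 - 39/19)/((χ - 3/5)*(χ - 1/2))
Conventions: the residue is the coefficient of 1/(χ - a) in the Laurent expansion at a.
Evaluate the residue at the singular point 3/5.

The residue is -18343/665.

At the order-1 pole 3/5 set g(χ) = (χ - (3/5))*f(χ) = (7*χ**2/9 - 23*χ/14 - 39/19)/(χ - 1/2).
Simple pole: residue = g(a) at a = 3/5, which is -18343/665.


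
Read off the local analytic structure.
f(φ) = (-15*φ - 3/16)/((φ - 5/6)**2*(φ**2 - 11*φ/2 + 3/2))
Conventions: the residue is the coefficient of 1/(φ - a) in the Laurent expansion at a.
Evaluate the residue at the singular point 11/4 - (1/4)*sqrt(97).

The residue is 33183/29584 + (568647/2869648)*sqrt(97).

The factor φ**2 - 11*φ/2 + 3/2 splits as (φ - a)(φ - a') with a = 11/4 - (1/4)*sqrt(97), a' = 11/4 + (1/4)*sqrt(97). At the order-1 pole a set g(φ) = (φ - a)*f(φ) = [(-15*φ - 3/16)/(φ - 5/6)**2] / (φ - a').
Simple pole: residue = g(a) at a = 11/4 - (1/4)*sqrt(97), which is 33183/29584 + (568647/2869648)*sqrt(97).


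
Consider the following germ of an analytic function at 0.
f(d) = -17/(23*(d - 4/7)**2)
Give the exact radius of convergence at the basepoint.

Denominator factor (d - 4/7)^2: pole of order 2 at 4/7, modulus 4/7.
The radius of convergence is the smallest modulus among the singular points: 4/7.

The radius of convergence is 4/7.


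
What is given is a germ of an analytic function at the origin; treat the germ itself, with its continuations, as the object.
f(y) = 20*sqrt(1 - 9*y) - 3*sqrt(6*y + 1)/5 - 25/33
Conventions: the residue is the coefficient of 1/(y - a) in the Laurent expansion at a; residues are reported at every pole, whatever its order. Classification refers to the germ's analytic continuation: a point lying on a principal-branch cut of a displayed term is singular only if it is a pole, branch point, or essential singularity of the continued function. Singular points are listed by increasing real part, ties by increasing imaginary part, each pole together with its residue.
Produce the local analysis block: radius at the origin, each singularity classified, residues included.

Branch term (-3/5)*sqrt(1 - y/(-1/6)): its argument vanishes at y = -1/6, a square-root branch point, modulus 1/6.
Branch term (20)*sqrt(1 - y/(1/9)): its argument vanishes at y = 1/9, a square-root branch point, modulus 1/9.
The radius of convergence is the smallest modulus among the singular points: 1/9.
List the singular points by increasing real part (a conjugate pair: the negative imaginary part first).

Radius of convergence at 0: 1/9.
At -1/6: an algebraic (square-root) branch point.
At 1/9: an algebraic (square-root) branch point.


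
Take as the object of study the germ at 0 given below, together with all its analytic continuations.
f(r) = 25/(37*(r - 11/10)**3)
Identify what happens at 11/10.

The point is a pole of order 3.

The denominator factor r - 11/10 vanishes at 11/10 and appears to the power 3; the numerator there equals 25/37, nonzero, and no other factor vanishes.
Hence a pole whose order is the multiplicity, 3.


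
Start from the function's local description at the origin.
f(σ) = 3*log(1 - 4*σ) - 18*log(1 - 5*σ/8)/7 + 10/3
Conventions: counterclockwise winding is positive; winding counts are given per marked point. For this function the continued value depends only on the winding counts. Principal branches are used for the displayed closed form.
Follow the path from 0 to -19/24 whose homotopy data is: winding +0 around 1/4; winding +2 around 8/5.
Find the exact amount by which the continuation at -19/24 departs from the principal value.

The rational part is single-valued and drops out of the difference; each branch term changes only by its own monodromy.
(3)*log(1 - σ/(1/4)): winding 0 around 1/4, so this term returns to its principal value, contribution 0.
(-18/7)*log(1 - σ/(8/5)): each positive loop around 8/5 adds 2*pi*i to the log, so winding +2 contributes (-18/7)*(2)*2*pi*i = -(72/7)*pi*i.
Summing the contributions at σ = -19/24 gives -(72/7)*pi*i.

Continued minus principal equals -(72/7)*pi*i.
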